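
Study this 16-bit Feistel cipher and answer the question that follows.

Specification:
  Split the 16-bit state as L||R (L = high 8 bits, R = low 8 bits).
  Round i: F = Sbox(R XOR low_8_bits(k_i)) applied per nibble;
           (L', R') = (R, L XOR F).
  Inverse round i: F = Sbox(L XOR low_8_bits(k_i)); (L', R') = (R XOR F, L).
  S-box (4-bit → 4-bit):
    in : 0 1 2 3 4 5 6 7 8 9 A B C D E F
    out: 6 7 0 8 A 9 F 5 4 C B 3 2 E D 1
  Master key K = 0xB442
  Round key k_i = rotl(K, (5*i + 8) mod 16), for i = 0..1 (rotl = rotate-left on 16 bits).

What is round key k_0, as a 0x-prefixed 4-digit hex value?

0x42B4

K = 0xB442
k_0 = rotl(K, (5*0+8) mod 16) = rotl(K, 8) = 0x42B4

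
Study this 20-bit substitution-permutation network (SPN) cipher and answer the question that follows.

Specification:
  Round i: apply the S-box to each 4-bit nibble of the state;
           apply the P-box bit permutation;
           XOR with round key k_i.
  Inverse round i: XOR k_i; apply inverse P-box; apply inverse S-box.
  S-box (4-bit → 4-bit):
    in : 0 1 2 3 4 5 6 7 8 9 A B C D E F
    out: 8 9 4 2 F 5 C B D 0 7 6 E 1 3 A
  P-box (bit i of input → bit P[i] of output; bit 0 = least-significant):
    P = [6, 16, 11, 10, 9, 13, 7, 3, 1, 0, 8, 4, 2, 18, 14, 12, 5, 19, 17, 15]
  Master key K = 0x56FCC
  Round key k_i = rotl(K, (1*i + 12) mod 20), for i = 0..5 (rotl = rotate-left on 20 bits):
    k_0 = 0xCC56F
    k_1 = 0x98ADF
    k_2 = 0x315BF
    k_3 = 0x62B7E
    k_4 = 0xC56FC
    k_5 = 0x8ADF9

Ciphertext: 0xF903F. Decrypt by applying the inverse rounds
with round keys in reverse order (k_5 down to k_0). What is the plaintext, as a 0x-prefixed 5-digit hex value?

0x4D37A

s_0 = ciphertext = 0xF903F
s_1 = InvRound(s_0, k_5) = 0x275B4
s_2 = InvRound(s_1, k_4) = 0xB327D
s_3 = InvRound(s_2, k_3) = 0x3FA9B
s_4 = InvRound(s_3, k_2) = 0x152E6
s_5 = InvRound(s_4, k_1) = 0x76F02
s_6 = InvRound(s_5, k_0) = 0x4D37A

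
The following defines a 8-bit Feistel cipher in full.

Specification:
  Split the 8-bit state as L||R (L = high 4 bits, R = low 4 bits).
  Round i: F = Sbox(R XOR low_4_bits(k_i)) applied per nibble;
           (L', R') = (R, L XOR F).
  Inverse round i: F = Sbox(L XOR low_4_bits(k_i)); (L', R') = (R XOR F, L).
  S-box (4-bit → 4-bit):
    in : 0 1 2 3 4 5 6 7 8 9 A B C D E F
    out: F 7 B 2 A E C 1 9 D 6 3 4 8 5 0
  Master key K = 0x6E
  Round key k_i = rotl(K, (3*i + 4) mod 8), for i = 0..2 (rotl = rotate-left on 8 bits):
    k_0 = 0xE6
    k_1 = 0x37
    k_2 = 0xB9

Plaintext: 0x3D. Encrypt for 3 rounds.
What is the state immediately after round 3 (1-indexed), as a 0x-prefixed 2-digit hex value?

s_0 = plaintext = 0x3D
s_1 = Round(s_0, k_0) = 0xD0
s_2 = Round(s_1, k_1) = 0x0C
s_3 = Round(s_2, k_2) = 0xCE

0xCE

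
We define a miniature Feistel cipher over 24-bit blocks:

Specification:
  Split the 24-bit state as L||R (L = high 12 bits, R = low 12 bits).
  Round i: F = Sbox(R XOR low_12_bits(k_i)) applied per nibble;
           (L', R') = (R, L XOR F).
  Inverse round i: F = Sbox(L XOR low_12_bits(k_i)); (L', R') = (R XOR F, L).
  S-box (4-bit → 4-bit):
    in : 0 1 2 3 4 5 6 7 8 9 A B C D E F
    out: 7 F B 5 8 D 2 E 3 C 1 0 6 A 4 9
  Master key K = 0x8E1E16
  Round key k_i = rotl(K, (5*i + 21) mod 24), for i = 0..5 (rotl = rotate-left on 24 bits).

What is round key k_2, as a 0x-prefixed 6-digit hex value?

0x0F0B47

K = 0x8E1E16
k_0 = rotl(K, (5*0+21) mod 24) = rotl(K, 21) = 0xD1C3C2
k_1 = rotl(K, (5*1+21) mod 24) = rotl(K, 2) = 0x38785A
k_2 = rotl(K, (5*2+21) mod 24) = rotl(K, 7) = 0x0F0B47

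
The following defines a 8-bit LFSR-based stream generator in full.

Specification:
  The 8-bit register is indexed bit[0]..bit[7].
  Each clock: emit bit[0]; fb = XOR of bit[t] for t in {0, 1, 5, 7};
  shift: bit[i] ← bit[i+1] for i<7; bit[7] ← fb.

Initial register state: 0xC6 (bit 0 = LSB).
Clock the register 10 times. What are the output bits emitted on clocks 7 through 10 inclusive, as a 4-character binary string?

reg_0 = 0xC6
clock 1: out=0, reg = 0x63
clock 2: out=1, reg = 0xB1
clock 3: out=1, reg = 0xD8
clock 4: out=0, reg = 0xEC
clock 5: out=0, reg = 0x76
clock 6: out=0, reg = 0x3B
clock 7: out=1, reg = 0x9D
clock 8: out=1, reg = 0x4E
clock 9: out=0, reg = 0xA7
clock 10: out=1, reg = 0x53

1101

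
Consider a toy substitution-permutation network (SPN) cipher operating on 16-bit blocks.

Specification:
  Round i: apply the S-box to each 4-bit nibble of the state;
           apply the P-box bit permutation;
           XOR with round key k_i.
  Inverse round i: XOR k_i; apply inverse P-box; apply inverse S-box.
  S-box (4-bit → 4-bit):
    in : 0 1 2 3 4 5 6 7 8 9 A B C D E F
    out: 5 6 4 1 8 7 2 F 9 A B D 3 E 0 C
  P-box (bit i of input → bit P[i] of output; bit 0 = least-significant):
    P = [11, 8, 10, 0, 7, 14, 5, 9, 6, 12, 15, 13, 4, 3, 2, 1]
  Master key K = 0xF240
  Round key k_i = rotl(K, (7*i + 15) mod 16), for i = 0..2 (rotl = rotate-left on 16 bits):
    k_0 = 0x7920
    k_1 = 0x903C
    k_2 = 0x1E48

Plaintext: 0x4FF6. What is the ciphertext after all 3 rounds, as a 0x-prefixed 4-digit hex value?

0x7872

s_0 = plaintext = 0x4FF6
s_1 = Round(s_0, k_0) = 0xDA02
s_2 = Round(s_1, k_1) = 0xA4D2
s_3 = Round(s_2, k_2) = 0x7872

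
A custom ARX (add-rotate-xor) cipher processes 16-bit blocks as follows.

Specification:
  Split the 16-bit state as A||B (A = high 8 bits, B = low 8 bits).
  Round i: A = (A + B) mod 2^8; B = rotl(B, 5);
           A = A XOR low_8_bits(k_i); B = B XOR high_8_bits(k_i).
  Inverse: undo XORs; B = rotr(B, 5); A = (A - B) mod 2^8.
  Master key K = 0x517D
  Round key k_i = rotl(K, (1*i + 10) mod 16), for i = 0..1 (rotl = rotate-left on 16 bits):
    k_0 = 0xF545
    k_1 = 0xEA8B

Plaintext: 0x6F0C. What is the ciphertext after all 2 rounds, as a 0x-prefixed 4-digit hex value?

0x3964

s_0 = plaintext = 0x6F0C
s_1 = Round(s_0, k_0) = 0x3E74
s_2 = Round(s_1, k_1) = 0x3964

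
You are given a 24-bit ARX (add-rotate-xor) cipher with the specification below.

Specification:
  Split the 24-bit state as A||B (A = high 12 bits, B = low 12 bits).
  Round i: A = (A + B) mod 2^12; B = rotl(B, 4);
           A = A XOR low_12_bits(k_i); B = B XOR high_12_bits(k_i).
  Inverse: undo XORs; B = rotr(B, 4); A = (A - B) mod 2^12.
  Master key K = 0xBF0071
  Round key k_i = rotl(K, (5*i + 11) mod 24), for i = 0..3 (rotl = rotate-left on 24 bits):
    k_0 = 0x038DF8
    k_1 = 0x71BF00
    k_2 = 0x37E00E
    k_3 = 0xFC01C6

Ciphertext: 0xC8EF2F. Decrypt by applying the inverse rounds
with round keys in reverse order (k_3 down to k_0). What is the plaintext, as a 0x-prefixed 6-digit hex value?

0x2445C4

s_0 = ciphertext = 0xC8EF2F
s_1 = InvRound(s_0, k_3) = 0xE3AF0E
s_2 = InvRound(s_1, k_2) = 0xD6D0C7
s_3 = InvRound(s_2, k_1) = 0x5F0C7D
s_4 = InvRound(s_3, k_0) = 0x2445C4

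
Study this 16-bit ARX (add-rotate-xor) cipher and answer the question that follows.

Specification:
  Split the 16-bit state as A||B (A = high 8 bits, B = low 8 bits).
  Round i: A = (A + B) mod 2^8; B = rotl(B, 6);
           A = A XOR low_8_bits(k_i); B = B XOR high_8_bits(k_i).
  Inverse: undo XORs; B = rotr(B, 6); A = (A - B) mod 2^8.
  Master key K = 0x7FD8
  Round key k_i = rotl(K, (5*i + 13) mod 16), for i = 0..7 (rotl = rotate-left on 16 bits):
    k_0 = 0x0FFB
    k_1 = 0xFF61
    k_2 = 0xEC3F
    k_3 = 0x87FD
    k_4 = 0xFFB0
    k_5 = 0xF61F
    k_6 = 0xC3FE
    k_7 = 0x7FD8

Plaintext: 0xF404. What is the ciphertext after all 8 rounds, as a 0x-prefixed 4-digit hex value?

0xAC64

s_0 = plaintext = 0xF404
s_1 = Round(s_0, k_0) = 0x030E
s_2 = Round(s_1, k_1) = 0x707C
s_3 = Round(s_2, k_2) = 0xD3F3
s_4 = Round(s_3, k_3) = 0x3B7B
s_5 = Round(s_4, k_4) = 0x0621
s_6 = Round(s_5, k_5) = 0x38BE
s_7 = Round(s_6, k_6) = 0x086C
s_8 = Round(s_7, k_7) = 0xAC64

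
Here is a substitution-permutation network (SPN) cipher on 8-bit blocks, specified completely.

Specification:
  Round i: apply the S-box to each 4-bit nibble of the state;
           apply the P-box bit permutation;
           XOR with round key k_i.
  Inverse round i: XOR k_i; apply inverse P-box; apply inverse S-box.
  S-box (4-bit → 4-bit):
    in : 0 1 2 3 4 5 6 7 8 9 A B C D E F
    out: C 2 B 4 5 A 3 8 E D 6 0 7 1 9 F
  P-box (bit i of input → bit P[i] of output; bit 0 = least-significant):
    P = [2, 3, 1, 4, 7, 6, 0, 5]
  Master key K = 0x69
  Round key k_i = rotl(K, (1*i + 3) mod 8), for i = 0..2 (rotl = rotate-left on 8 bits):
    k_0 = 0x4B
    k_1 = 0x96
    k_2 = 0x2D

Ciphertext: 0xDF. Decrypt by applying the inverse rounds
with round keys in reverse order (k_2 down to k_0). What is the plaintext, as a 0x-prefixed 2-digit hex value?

0xE3

s_0 = ciphertext = 0xDF
s_1 = InvRound(s_0, k_2) = 0x20
s_2 = InvRound(s_1, k_1) = 0xE9
s_3 = InvRound(s_2, k_0) = 0xE3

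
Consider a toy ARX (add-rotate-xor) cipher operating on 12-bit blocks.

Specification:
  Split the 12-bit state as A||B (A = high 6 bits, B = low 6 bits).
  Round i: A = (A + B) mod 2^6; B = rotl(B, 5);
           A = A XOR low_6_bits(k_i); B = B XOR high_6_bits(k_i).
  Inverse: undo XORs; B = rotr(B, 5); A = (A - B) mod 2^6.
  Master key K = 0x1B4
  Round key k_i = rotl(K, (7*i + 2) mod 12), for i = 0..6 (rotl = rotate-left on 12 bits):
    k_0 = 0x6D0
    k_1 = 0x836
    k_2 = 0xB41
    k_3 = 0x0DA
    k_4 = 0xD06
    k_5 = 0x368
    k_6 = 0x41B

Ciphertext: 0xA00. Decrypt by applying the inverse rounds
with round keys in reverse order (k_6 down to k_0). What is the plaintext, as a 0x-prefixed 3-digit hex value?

0x29E

s_0 = ciphertext = 0xA00
s_1 = InvRound(s_0, k_6) = 0x4E0
s_2 = InvRound(s_1, k_5) = 0x81B
s_3 = InvRound(s_2, k_4) = 0x1DF
s_4 = InvRound(s_3, k_3) = 0x978
s_5 = InvRound(s_4, k_2) = 0xEAA
s_6 = InvRound(s_5, k_1) = 0xE14
s_7 = InvRound(s_6, k_0) = 0x29E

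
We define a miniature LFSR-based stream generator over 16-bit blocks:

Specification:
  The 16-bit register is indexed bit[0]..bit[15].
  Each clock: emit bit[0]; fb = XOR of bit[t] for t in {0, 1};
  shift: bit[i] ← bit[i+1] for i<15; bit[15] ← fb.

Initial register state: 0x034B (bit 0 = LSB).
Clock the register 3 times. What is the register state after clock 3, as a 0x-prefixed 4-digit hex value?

0xC069

reg_0 = 0x034B
clock 1: out=1, reg = 0x01A5
clock 2: out=1, reg = 0x80D2
clock 3: out=0, reg = 0xC069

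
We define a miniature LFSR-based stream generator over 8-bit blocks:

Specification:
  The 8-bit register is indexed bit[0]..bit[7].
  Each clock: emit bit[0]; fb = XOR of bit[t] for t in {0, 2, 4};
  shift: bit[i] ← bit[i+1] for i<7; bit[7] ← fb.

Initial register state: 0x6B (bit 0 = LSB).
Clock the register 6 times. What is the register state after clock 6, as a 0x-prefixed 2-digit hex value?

0x1D

reg_0 = 0x6B
clock 1: out=1, reg = 0xB5
clock 2: out=1, reg = 0xDA
clock 3: out=0, reg = 0xED
clock 4: out=1, reg = 0x76
clock 5: out=0, reg = 0x3B
clock 6: out=1, reg = 0x1D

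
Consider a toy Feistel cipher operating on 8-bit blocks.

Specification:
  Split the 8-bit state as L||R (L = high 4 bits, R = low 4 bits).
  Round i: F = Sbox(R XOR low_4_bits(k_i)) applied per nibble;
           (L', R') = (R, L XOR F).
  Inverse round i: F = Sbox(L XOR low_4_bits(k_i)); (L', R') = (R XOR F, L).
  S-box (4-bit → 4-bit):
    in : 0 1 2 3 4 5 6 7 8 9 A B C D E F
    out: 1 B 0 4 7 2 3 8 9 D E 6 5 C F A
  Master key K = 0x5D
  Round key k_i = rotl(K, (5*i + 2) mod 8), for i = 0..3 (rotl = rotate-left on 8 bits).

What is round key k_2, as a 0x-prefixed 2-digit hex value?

0xD5

K = 0x5D
k_0 = rotl(K, (5*0+2) mod 8) = rotl(K, 2) = 0x75
k_1 = rotl(K, (5*1+2) mod 8) = rotl(K, 7) = 0xAE
k_2 = rotl(K, (5*2+2) mod 8) = rotl(K, 4) = 0xD5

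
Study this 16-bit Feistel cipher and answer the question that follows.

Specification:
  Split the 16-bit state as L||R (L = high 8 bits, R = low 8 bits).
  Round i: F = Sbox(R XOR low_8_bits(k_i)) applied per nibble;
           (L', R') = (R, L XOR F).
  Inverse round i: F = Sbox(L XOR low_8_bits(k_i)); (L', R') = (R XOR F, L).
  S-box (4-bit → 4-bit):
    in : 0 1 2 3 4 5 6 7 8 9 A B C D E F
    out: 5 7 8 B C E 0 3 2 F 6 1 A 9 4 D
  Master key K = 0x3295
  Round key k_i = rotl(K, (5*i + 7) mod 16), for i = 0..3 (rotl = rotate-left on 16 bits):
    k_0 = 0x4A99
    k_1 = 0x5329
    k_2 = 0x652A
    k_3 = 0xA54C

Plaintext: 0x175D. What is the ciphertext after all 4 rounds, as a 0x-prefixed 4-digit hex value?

0x9633

s_0 = plaintext = 0x175D
s_1 = Round(s_0, k_0) = 0x5DBB
s_2 = Round(s_1, k_1) = 0xBBA5
s_3 = Round(s_2, k_2) = 0xA596
s_4 = Round(s_3, k_3) = 0x9633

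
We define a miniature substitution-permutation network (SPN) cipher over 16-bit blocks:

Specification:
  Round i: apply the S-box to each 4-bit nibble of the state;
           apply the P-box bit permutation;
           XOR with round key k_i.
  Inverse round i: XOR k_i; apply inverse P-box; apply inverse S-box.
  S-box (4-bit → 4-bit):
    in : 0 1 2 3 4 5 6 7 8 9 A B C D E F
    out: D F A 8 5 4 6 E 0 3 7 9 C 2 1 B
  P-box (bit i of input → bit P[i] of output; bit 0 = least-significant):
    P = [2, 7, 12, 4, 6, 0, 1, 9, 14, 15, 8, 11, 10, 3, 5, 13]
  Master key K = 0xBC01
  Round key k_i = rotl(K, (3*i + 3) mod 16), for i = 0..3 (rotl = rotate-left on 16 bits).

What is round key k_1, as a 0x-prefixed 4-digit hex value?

K = 0xBC01
k_0 = rotl(K, (3*0+3) mod 16) = rotl(K, 3) = 0xE00D
k_1 = rotl(K, (3*1+3) mod 16) = rotl(K, 6) = 0x006F

0x006F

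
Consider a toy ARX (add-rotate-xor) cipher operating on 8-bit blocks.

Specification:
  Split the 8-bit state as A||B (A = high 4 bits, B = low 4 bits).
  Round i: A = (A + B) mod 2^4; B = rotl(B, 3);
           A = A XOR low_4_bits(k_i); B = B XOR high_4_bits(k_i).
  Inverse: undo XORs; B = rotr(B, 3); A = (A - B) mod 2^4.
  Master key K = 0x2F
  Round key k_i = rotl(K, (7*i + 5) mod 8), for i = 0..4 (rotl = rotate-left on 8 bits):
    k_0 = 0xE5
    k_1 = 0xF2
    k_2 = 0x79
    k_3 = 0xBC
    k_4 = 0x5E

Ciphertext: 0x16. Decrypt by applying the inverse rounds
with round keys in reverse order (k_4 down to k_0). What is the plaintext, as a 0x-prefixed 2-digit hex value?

s_0 = ciphertext = 0x16
s_1 = InvRound(s_0, k_4) = 0x96
s_2 = InvRound(s_1, k_3) = 0xAB
s_3 = InvRound(s_2, k_2) = 0xA9
s_4 = InvRound(s_3, k_1) = 0xCC
s_5 = InvRound(s_4, k_0) = 0x54

0x54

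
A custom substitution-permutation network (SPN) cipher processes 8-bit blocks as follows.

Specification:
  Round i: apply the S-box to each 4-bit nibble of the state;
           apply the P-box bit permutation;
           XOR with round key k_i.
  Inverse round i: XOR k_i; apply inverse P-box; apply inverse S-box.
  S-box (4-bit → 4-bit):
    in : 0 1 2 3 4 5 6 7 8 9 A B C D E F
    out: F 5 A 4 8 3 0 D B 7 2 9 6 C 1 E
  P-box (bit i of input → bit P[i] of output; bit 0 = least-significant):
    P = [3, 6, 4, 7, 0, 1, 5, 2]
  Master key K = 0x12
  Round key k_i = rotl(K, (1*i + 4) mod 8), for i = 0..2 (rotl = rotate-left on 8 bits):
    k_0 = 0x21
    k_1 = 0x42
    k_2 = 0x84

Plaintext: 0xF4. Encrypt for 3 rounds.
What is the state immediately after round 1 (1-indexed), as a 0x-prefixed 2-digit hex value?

s_0 = plaintext = 0xF4
s_1 = Round(s_0, k_0) = 0x87
s_2 = Round(s_1, k_1) = 0xDD
s_3 = Round(s_2, k_2) = 0x30

0x87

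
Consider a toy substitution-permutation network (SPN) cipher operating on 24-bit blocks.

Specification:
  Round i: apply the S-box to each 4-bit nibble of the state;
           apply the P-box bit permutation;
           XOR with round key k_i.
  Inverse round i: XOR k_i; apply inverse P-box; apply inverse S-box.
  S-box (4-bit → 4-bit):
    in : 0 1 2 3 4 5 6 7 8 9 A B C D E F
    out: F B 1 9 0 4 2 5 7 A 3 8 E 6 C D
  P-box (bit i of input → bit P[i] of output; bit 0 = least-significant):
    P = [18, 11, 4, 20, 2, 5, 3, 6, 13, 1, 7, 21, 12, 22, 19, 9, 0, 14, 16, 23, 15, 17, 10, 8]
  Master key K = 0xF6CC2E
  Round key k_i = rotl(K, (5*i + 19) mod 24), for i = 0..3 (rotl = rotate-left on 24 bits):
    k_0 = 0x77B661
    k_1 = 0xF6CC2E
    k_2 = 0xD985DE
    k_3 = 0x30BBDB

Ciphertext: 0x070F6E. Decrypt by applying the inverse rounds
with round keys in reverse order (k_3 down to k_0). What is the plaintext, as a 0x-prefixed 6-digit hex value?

0x97BF96

s_0 = ciphertext = 0x070F6E
s_1 = InvRound(s_0, k_3) = 0x872FAF
s_2 = InvRound(s_1, k_2) = 0xA2C290
s_3 = InvRound(s_2, k_1) = 0x549D80
s_4 = InvRound(s_3, k_0) = 0x97BF96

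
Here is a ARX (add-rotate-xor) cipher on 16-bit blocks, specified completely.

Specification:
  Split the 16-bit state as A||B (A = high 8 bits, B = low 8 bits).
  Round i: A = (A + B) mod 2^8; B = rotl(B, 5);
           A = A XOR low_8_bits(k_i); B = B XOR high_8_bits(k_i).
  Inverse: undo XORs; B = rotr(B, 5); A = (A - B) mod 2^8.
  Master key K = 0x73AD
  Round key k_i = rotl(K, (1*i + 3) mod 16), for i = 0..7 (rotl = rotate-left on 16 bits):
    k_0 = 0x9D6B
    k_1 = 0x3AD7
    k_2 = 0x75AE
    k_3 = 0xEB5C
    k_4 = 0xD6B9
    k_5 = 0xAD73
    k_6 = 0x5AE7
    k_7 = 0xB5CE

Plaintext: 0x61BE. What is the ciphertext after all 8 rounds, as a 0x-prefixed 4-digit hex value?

s_0 = plaintext = 0x61BE
s_1 = Round(s_0, k_0) = 0x744A
s_2 = Round(s_1, k_1) = 0x6973
s_3 = Round(s_2, k_2) = 0x721B
s_4 = Round(s_3, k_3) = 0xD188
s_5 = Round(s_4, k_4) = 0xE0C7
s_6 = Round(s_5, k_5) = 0xD455
s_7 = Round(s_6, k_6) = 0xCEF0
s_8 = Round(s_7, k_7) = 0x70AB

0x70AB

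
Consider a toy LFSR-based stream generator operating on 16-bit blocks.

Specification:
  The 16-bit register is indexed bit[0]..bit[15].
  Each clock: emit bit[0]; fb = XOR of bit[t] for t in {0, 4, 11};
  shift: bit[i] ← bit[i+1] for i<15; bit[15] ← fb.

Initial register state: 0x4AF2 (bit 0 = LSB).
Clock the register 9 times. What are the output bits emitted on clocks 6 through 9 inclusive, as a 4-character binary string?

reg_0 = 0x4AF2
clock 1: out=0, reg = 0x2579
clock 2: out=1, reg = 0x12BC
clock 3: out=0, reg = 0x895E
clock 4: out=0, reg = 0x44AF
clock 5: out=1, reg = 0xA257
clock 6: out=1, reg = 0x512B
clock 7: out=1, reg = 0xA895
clock 8: out=1, reg = 0xD44A
clock 9: out=0, reg = 0x6A25

1110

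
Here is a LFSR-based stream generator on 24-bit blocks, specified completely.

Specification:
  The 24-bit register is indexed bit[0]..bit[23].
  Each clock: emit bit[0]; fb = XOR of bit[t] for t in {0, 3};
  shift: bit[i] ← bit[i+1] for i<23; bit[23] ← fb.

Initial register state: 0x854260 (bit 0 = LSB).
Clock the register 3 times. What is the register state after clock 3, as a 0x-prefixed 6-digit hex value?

reg_0 = 0x854260
clock 1: out=0, reg = 0x42A130
clock 2: out=0, reg = 0x215098
clock 3: out=0, reg = 0x90A84C

0x90A84C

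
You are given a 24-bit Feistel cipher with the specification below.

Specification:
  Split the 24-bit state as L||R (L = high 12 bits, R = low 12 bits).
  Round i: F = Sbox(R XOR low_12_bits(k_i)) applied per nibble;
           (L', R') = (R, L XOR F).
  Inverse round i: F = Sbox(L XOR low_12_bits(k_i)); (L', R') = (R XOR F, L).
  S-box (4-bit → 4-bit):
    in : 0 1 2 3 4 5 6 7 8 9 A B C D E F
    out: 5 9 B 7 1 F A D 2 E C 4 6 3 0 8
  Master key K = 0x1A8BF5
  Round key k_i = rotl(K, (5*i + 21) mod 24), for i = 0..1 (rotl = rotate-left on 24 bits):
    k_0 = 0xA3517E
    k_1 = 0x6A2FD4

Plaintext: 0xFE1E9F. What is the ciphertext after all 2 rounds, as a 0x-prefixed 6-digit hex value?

s_0 = plaintext = 0xFE1E9F
s_1 = Round(s_0, k_0) = 0xE9F7E8
s_2 = Round(s_1, k_1) = 0x7E8CE9

0x7E8CE9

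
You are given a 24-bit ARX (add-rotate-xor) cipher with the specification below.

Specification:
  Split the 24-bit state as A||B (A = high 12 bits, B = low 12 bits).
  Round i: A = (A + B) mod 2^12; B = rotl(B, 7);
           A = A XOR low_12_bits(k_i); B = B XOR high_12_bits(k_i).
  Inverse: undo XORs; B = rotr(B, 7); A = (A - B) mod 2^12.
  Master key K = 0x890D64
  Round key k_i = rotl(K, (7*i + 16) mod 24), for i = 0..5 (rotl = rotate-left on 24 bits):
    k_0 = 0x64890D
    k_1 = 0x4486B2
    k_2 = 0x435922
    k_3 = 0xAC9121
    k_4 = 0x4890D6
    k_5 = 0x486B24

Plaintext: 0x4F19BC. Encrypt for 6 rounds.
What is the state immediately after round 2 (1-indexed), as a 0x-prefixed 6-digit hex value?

s_0 = plaintext = 0x4F19BC
s_1 = Round(s_0, k_0) = 0x7A0805
s_2 = Round(s_1, k_1) = 0x917688
s_3 = Round(s_2, k_2) = 0x6BD001
s_4 = Round(s_3, k_3) = 0x79FA49
s_5 = Round(s_4, k_4) = 0x13E05B
s_6 = Round(s_5, k_5) = 0xABD904

0x917688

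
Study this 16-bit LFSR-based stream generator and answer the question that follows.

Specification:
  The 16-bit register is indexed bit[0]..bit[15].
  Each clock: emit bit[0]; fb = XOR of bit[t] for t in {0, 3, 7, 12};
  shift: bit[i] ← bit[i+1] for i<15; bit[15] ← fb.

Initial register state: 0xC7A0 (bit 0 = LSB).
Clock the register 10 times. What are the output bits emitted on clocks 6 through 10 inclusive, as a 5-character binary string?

10111

reg_0 = 0xC7A0
clock 1: out=0, reg = 0xE3D0
clock 2: out=0, reg = 0xF1E8
clock 3: out=0, reg = 0xF8F4
clock 4: out=0, reg = 0x7C7A
clock 5: out=0, reg = 0x3E3D
clock 6: out=1, reg = 0x9F1E
clock 7: out=0, reg = 0x4F8F
clock 8: out=1, reg = 0xA7C7
clock 9: out=1, reg = 0x53E3
clock 10: out=1, reg = 0xA9F1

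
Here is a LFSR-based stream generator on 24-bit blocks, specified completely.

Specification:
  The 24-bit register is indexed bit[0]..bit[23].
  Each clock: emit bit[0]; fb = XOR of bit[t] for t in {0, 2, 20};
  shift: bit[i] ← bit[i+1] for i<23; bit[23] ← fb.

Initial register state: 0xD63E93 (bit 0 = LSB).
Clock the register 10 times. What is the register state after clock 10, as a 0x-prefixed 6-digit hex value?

reg_0 = 0xD63E93
clock 1: out=1, reg = 0x6B1F49
clock 2: out=1, reg = 0xB58FA4
clock 3: out=0, reg = 0x5AC7D2
clock 4: out=0, reg = 0xAD63E9
clock 5: out=1, reg = 0xD6B1F4
clock 6: out=0, reg = 0x6B58FA
clock 7: out=0, reg = 0x35AC7D
clock 8: out=1, reg = 0x9AD63E
clock 9: out=0, reg = 0x4D6B1F
clock 10: out=1, reg = 0x26B58F

0x26B58F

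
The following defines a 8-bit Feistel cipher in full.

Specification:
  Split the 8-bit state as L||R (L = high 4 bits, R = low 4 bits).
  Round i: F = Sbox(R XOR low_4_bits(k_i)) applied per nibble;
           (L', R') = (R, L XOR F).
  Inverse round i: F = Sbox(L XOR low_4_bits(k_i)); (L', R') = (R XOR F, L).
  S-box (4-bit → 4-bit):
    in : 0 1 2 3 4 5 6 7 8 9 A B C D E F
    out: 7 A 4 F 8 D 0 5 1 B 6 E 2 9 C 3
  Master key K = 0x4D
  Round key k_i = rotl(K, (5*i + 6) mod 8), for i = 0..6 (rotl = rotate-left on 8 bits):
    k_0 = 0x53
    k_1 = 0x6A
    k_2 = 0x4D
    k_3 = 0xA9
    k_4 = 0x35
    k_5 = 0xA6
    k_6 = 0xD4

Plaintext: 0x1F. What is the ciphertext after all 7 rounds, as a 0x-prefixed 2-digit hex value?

s_0 = plaintext = 0x1F
s_1 = Round(s_0, k_0) = 0xF3
s_2 = Round(s_1, k_1) = 0x34
s_3 = Round(s_2, k_2) = 0x48
s_4 = Round(s_3, k_3) = 0x8E
s_5 = Round(s_4, k_4) = 0xE6
s_6 = Round(s_5, k_5) = 0x69
s_7 = Round(s_6, k_6) = 0x9F

0x9F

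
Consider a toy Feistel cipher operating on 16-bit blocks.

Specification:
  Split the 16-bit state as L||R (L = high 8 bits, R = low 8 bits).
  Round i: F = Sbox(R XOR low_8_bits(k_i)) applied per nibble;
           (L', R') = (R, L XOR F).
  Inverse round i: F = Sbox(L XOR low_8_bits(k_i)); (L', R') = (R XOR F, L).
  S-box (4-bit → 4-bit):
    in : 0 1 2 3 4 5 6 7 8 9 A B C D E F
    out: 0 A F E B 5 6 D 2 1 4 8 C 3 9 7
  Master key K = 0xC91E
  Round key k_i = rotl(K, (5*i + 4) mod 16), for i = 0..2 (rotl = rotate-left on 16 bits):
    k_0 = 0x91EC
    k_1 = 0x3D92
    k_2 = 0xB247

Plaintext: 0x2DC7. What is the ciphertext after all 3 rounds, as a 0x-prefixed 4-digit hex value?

0x7A36

s_0 = plaintext = 0x2DC7
s_1 = Round(s_0, k_0) = 0xC7D5
s_2 = Round(s_1, k_1) = 0xD57A
s_3 = Round(s_2, k_2) = 0x7A36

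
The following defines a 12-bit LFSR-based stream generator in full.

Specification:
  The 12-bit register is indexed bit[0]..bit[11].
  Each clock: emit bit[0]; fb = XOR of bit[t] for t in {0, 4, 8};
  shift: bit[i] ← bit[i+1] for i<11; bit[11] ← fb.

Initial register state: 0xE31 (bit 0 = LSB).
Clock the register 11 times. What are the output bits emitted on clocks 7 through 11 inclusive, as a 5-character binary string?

00011

reg_0 = 0xE31
clock 1: out=1, reg = 0x718
clock 2: out=0, reg = 0x38C
clock 3: out=0, reg = 0x9C6
clock 4: out=0, reg = 0xCE3
clock 5: out=1, reg = 0xE71
clock 6: out=1, reg = 0x738
clock 7: out=0, reg = 0x39C
clock 8: out=0, reg = 0x1CE
clock 9: out=0, reg = 0x8E7
clock 10: out=1, reg = 0xC73
clock 11: out=1, reg = 0x639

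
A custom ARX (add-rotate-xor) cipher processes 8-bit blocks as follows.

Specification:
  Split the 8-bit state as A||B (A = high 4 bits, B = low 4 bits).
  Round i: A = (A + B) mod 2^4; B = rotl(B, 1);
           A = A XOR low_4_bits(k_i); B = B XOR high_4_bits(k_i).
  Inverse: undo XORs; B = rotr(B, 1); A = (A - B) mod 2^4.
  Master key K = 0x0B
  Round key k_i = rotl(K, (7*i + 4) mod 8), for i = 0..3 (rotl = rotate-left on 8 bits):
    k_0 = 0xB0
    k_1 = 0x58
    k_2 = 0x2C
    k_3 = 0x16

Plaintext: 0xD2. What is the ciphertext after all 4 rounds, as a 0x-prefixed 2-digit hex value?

0x5F

s_0 = plaintext = 0xD2
s_1 = Round(s_0, k_0) = 0xFF
s_2 = Round(s_1, k_1) = 0x6A
s_3 = Round(s_2, k_2) = 0xC7
s_4 = Round(s_3, k_3) = 0x5F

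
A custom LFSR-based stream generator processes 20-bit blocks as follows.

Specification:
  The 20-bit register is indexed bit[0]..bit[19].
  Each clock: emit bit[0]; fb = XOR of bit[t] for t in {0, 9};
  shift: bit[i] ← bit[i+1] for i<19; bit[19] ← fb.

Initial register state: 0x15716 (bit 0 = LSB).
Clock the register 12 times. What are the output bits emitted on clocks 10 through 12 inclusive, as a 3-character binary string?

110

reg_0 = 0x15716
clock 1: out=0, reg = 0x8AB8B
clock 2: out=1, reg = 0x455C5
clock 3: out=1, reg = 0xA2AE2
clock 4: out=0, reg = 0xD1571
clock 5: out=1, reg = 0xE8AB8
clock 6: out=0, reg = 0xF455C
clock 7: out=0, reg = 0x7A2AE
clock 8: out=0, reg = 0xBD157
clock 9: out=1, reg = 0xDE8AB
clock 10: out=1, reg = 0xEF455
clock 11: out=1, reg = 0xF7A2A
clock 12: out=0, reg = 0xFBD15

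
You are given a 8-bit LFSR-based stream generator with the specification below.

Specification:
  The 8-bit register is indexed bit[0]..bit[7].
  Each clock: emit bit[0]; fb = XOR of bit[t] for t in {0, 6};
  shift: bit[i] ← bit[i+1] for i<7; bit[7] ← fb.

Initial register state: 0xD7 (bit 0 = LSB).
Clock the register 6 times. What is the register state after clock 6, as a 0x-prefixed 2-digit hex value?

0x13

reg_0 = 0xD7
clock 1: out=1, reg = 0x6B
clock 2: out=1, reg = 0x35
clock 3: out=1, reg = 0x9A
clock 4: out=0, reg = 0x4D
clock 5: out=1, reg = 0x26
clock 6: out=0, reg = 0x13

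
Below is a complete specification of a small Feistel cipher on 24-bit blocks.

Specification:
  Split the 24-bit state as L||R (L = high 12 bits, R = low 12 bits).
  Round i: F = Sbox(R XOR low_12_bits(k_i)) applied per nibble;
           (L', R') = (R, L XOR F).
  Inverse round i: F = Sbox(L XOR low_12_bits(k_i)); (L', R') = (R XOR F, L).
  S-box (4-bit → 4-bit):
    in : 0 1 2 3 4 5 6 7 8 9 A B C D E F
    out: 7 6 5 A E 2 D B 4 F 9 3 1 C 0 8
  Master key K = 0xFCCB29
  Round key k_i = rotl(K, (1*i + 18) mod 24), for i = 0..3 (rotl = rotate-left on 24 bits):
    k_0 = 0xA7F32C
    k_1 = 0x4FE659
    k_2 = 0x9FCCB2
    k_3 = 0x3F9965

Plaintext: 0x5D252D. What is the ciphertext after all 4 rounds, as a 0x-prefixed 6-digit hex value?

s_0 = plaintext = 0x5D252D
s_1 = Round(s_0, k_0) = 0x52D8A4
s_2 = Round(s_1, k_1) = 0x8A45A1
s_3 = Round(s_2, k_2) = 0x5A17CE
s_4 = Round(s_3, k_3) = 0x7CE532

0x7CE532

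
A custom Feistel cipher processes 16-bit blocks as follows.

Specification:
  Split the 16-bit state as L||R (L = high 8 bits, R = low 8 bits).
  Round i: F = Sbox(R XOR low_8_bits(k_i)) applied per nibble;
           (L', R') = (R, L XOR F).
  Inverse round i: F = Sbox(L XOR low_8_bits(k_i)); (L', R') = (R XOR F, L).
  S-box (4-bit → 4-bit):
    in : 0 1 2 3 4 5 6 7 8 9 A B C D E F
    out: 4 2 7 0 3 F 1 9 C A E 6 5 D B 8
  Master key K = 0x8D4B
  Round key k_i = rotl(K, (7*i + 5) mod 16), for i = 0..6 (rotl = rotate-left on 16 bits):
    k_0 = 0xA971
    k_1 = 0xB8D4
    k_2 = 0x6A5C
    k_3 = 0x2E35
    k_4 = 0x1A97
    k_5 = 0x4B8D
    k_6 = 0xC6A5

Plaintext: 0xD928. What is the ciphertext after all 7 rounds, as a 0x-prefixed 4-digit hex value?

s_0 = plaintext = 0xD928
s_1 = Round(s_0, k_0) = 0x2823
s_2 = Round(s_1, k_1) = 0x23A1
s_3 = Round(s_2, k_2) = 0xA1AE
s_4 = Round(s_3, k_3) = 0xAE07
s_5 = Round(s_4, k_4) = 0x070A
s_6 = Round(s_5, k_5) = 0x0ACE
s_7 = Round(s_6, k_6) = 0xCE1C

0xCE1C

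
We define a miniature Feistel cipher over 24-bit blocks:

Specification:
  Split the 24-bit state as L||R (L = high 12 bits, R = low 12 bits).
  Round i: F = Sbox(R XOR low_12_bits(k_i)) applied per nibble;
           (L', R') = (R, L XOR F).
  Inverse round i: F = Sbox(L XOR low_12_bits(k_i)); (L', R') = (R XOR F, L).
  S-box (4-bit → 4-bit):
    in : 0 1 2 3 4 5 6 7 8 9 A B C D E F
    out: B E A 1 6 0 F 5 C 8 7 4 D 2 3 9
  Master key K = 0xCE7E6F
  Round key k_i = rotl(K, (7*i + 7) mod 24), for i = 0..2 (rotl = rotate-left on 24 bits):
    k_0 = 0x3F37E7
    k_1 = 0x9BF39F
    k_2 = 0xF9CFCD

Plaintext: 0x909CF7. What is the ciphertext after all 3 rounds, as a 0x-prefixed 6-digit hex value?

0xFA561E

s_0 = plaintext = 0x909CF7
s_1 = Round(s_0, k_0) = 0xCF7DE2
s_2 = Round(s_1, k_1) = 0xDE2FA5
s_3 = Round(s_2, k_2) = 0xFA561E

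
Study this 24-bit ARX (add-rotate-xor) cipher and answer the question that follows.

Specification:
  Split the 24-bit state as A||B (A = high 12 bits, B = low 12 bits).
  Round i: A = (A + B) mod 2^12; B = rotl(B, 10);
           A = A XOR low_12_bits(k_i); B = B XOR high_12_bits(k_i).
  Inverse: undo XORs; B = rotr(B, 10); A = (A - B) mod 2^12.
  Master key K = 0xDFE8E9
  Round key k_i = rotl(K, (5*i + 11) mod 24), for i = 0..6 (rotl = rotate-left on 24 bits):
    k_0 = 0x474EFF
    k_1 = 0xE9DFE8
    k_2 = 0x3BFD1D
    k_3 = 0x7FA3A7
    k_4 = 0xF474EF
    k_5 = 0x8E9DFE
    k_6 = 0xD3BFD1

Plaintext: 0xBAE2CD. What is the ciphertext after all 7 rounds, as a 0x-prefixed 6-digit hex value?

s_0 = plaintext = 0xBAE2CD
s_1 = Round(s_0, k_0) = 0x0840C7
s_2 = Round(s_1, k_1) = 0xEA32AC
s_3 = Round(s_2, k_2) = 0xC52314
s_4 = Round(s_3, k_3) = 0xCC173F
s_5 = Round(s_4, k_4) = 0x0EF288
s_6 = Round(s_5, k_5) = 0xE8984B
s_7 = Round(s_6, k_6) = 0x905329

0x905329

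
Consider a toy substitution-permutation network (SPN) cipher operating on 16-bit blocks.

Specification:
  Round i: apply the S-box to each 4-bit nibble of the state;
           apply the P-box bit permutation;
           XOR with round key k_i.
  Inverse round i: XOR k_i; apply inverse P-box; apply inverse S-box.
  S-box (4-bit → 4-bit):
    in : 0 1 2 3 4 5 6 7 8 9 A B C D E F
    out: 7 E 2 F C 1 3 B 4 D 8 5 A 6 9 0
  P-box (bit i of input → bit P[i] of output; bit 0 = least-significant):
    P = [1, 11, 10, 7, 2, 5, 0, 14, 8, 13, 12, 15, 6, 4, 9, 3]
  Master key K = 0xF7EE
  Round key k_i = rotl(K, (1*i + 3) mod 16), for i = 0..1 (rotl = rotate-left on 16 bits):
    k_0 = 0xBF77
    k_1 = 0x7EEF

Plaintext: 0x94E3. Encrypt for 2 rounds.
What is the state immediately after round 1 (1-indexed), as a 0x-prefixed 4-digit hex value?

0x61B9

s_0 = plaintext = 0x94E3
s_1 = Round(s_0, k_0) = 0x61B9
s_2 = Round(s_1, k_1) = 0xCA38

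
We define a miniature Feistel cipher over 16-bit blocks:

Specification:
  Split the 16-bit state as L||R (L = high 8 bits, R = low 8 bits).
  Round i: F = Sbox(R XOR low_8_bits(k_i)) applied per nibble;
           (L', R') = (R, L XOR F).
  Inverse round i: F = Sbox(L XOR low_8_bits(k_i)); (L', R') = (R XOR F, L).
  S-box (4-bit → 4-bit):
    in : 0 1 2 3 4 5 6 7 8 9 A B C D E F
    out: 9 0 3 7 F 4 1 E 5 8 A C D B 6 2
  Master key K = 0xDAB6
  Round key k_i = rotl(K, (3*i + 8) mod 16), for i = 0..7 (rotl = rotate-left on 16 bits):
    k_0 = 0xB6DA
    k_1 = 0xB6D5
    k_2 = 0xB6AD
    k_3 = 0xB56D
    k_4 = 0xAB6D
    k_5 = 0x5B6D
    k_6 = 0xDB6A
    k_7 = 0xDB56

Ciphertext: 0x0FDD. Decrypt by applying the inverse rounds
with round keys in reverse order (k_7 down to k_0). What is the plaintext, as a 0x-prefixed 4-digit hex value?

0x178E

s_0 = ciphertext = 0x0FDD
s_1 = InvRound(s_0, k_7) = 0x950F
s_2 = InvRound(s_1, k_6) = 0x2D95
s_3 = InvRound(s_2, k_5) = 0x6C2D
s_4 = InvRound(s_3, k_4) = 0xBD6C
s_5 = InvRound(s_4, k_3) = 0xD5BD
s_6 = InvRound(s_5, k_2) = 0x58D5
s_7 = InvRound(s_6, k_1) = 0x8E58
s_8 = InvRound(s_7, k_0) = 0x178E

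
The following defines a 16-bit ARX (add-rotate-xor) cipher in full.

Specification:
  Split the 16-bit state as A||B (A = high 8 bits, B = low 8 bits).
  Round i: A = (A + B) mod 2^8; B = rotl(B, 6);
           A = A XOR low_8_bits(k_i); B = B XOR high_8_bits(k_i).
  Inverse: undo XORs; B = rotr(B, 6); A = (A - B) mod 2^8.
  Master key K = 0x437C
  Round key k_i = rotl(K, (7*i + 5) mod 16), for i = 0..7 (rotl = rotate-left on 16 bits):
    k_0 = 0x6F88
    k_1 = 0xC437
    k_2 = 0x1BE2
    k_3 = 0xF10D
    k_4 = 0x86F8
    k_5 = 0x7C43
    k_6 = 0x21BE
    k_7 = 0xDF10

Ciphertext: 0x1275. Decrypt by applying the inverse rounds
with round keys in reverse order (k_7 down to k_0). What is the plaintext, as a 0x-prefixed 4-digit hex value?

0x0CF9

s_0 = ciphertext = 0x1275
s_1 = InvRound(s_0, k_7) = 0x58AA
s_2 = InvRound(s_1, k_6) = 0xB82E
s_3 = InvRound(s_2, k_5) = 0xB249
s_4 = InvRound(s_3, k_4) = 0x0B3F
s_5 = InvRound(s_4, k_3) = 0xCB3B
s_6 = InvRound(s_5, k_2) = 0xA980
s_7 = InvRound(s_6, k_1) = 0x8D11
s_8 = InvRound(s_7, k_0) = 0x0CF9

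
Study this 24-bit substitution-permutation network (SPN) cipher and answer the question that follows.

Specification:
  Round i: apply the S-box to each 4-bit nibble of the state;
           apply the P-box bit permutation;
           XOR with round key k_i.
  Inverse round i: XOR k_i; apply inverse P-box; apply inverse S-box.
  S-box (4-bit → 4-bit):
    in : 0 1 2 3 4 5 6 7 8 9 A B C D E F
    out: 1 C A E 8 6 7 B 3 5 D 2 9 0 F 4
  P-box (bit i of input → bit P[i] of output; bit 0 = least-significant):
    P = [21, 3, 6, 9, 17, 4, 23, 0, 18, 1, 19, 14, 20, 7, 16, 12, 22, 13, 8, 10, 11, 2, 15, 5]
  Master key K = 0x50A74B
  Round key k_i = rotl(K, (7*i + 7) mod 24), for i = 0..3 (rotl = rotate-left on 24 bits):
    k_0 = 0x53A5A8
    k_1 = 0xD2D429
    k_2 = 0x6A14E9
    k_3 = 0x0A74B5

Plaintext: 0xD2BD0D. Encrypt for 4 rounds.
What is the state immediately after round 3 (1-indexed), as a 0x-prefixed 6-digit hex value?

0x23CBDD

s_0 = plaintext = 0xD2BD0D
s_1 = Round(s_0, k_0) = 0x518128
s_2 = Round(s_1, k_1) = 0xEA11B4
s_3 = Round(s_2, k_2) = 0x23CBDD
s_4 = Round(s_3, k_3) = 0x1A4193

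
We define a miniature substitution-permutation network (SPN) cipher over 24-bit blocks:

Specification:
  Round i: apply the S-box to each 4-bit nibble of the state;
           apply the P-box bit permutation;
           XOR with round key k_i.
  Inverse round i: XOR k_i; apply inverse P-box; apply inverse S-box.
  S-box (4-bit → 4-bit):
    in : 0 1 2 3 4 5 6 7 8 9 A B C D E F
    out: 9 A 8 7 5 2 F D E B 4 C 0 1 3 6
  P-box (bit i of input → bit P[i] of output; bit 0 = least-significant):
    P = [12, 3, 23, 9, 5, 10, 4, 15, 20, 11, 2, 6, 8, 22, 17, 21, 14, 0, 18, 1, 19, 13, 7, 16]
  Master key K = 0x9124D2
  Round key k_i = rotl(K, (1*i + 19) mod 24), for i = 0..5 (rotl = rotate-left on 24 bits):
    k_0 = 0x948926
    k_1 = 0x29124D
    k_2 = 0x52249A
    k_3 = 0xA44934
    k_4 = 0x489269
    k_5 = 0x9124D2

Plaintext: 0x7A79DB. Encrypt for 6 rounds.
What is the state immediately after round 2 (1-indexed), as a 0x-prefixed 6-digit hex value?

0xCE0007

s_0 = plaintext = 0x7A79DB
s_1 = Round(s_0, k_0) = 0x2B82C6
s_2 = Round(s_1, k_1) = 0xCE0007
s_3 = Round(s_2, k_2) = 0xE2F7FB
s_4 = Round(s_3, k_3) = 0x7E6F62
s_5 = Round(s_4, k_4) = 0x235DDC
s_6 = Round(s_5, k_5) = 0xC464F3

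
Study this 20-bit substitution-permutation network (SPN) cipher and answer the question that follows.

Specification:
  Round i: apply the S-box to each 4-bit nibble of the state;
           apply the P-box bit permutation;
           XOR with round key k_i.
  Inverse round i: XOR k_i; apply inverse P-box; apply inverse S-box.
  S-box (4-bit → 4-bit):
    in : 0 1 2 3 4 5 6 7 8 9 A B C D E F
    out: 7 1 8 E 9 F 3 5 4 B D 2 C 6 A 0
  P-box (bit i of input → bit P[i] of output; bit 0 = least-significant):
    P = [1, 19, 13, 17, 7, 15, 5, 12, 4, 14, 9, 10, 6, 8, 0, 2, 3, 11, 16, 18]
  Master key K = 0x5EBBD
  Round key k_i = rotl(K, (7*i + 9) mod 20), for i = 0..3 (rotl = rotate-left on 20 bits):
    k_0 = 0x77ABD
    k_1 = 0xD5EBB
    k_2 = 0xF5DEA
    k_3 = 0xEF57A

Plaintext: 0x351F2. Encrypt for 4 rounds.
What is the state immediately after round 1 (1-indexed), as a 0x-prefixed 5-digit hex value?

s_0 = plaintext = 0x351F2
s_1 = Round(s_0, k_0) = 0x073E8
s_2 = Round(s_1, k_1) = 0xCA0F2
s_3 = Round(s_2, k_2) = 0x81FBF
s_4 = Round(s_3, k_3) = 0xF753A

0x073E8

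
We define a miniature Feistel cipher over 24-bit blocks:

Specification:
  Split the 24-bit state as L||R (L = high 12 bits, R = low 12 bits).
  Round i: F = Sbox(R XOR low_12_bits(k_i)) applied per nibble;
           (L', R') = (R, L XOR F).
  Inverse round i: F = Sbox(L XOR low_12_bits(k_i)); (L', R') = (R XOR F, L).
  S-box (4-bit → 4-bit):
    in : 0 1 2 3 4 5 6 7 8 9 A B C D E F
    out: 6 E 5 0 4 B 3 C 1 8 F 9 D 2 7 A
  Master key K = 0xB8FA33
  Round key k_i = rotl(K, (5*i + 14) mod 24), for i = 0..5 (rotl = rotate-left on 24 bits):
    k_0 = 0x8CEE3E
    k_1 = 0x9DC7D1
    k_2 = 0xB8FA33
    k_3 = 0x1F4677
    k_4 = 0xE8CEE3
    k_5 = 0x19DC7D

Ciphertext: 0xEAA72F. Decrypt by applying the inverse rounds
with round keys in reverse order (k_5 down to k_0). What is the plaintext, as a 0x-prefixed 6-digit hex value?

s_0 = ciphertext = 0xEAA72F
s_1 = InvRound(s_0, k_5) = 0x203EAA
s_2 = InvRound(s_1, k_4) = 0x3DC203
s_3 = InvRound(s_2, k_3) = 0x9FA3DC
s_4 = InvRound(s_3, k_2) = 0x3049FA
s_5 = InvRound(s_4, k_1) = 0xDD1304
s_6 = InvRound(s_5, k_0) = 0x37EDD1

0x37EDD1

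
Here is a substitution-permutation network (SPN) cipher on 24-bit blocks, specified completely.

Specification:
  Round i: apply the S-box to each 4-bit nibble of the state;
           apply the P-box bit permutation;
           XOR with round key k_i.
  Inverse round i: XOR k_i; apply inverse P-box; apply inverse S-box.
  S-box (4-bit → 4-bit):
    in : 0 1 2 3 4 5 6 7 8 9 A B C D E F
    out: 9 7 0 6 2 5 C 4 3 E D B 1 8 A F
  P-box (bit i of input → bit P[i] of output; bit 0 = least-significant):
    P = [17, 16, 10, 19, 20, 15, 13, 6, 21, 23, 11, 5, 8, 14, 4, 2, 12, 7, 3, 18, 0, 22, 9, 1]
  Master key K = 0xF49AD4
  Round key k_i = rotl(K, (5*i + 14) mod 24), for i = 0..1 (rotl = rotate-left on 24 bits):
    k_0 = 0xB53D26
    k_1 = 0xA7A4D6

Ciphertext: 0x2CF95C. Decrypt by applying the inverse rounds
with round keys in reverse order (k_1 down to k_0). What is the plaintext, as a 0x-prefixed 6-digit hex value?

s_0 = ciphertext = 0x2CF95C
s_1 = InvRound(s_0, k_1) = 0xD1832F
s_2 = InvRound(s_1, k_0) = 0x1A2537

0x1A2537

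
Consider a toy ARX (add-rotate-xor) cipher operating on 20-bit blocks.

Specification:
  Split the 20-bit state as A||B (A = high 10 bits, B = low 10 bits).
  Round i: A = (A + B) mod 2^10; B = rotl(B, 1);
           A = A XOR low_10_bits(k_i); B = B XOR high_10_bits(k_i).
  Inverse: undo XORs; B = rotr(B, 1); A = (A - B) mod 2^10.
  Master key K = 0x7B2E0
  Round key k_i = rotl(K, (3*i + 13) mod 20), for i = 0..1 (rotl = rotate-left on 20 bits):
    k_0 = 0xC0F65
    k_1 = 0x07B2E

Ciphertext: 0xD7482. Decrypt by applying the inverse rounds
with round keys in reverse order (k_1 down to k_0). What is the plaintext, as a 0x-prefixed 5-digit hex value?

s_0 = ciphertext = 0xD7482
s_1 = InvRound(s_0, k_1) = 0x0944E
s_2 = InvRound(s_1, k_0) = 0xE6BA6

0xE6BA6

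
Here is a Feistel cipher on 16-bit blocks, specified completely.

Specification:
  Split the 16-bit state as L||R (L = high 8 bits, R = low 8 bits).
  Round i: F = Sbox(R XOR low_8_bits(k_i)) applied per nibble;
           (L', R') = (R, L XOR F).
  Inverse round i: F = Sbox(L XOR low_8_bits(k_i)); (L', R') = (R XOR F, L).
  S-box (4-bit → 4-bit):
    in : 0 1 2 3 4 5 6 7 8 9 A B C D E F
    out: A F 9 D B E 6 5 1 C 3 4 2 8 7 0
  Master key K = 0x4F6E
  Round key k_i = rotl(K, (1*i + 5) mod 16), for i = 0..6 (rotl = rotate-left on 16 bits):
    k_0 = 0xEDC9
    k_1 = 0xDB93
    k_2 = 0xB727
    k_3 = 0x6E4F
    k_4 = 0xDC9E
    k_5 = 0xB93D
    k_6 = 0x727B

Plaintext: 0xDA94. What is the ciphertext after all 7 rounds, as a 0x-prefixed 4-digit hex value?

s_0 = plaintext = 0xDA94
s_1 = Round(s_0, k_0) = 0x9432
s_2 = Round(s_1, k_1) = 0x32AB
s_3 = Round(s_2, k_2) = 0xAB20
s_4 = Round(s_3, k_3) = 0x20CB
s_5 = Round(s_4, k_4) = 0xCBCE
s_6 = Round(s_5, k_5) = 0xCEC6
s_7 = Round(s_6, k_6) = 0xC686

0xC686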